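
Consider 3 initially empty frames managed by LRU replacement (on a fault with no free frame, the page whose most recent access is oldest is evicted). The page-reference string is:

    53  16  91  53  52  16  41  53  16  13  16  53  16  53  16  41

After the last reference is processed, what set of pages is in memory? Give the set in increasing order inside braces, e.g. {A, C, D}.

{16, 41, 53}

53: miss, frames [53]
16: miss, frames [53, 16]
91: miss, frames [53, 16, 91]
53: hit
52: miss, evict 16, frames [91, 53, 52]
16: miss, evict 91, frames [53, 52, 16]
41: miss, evict 53, frames [52, 16, 41]
53: miss, evict 52, frames [16, 41, 53]
16: hit
13: miss, evict 41, frames [53, 16, 13]
16: hit
53: hit
16: hit
53: hit
16: hit
41: miss, evict 13, frames [53, 16, 41]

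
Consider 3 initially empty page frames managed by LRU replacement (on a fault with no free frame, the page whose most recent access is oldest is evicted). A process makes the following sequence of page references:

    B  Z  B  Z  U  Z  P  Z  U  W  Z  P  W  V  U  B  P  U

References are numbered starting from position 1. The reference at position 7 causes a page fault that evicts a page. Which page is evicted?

pos 1: B: fault, frames [B]
pos 2: Z: fault, frames [B, Z]
pos 3: B: hit
pos 4: Z: hit
pos 5: U: fault, frames [B, Z, U]
pos 6: Z: hit
pos 7: P: fault, evict B, frames [U, Z, P]
At position 7, page B is evicted.

B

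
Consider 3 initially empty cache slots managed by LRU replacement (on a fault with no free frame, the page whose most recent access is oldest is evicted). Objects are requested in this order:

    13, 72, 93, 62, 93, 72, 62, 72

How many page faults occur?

4

13: fault, frames [13]
72: fault, frames [13, 72]
93: fault, frames [13, 72, 93]
62: fault, evict 13, frames [72, 93, 62]
93: hit
72: hit
62: hit
72: hit
Page faults: 4.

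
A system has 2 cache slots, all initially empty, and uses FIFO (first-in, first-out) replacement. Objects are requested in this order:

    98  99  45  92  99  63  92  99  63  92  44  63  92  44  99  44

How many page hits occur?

98: fault, frames {98}
99: fault, frames {98,99}
45: fault, evict 98, frames {99,45}
92: fault, evict 99, frames {45,92}
99: fault, evict 45, frames {92,99}
63: fault, evict 92, frames {99,63}
92: fault, evict 99, frames {63,92}
99: fault, evict 63, frames {92,99}
63: fault, evict 92, frames {99,63}
92: fault, evict 99, frames {63,92}
44: fault, evict 63, frames {92,44}
63: fault, evict 92, frames {44,63}
92: fault, evict 44, frames {63,92}
44: fault, evict 63, frames {92,44}
99: fault, evict 92, frames {44,99}
44: hit
Hits: 1.

1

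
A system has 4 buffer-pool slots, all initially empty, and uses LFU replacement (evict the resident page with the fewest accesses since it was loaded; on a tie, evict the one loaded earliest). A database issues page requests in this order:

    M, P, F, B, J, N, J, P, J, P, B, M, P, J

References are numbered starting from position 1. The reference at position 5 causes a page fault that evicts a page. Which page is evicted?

pos 1: M: fault, frames [M]
pos 2: P: fault, frames [M, P]
pos 3: F: fault, frames [M, P, F]
pos 4: B: fault, frames [M, P, F, B]
pos 5: J: fault, evict M, frames [P, F, B, J]
At position 5, page M is evicted.

M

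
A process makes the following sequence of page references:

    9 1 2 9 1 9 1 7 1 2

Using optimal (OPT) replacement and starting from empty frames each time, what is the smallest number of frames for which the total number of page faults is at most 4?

3

f=1: 10 faults
f=2: 6 faults
f=3: 4 faults
f=4: 4 faults
Smallest f with faults ≤ 4 is 3.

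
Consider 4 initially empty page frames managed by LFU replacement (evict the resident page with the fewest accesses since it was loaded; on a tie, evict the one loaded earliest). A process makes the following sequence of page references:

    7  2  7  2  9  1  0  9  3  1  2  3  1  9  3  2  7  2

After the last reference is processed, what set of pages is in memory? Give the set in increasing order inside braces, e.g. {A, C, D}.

7 → fault, frames [7]
2 → fault, frames [7, 2]
7 → hit
2 → hit
9 → fault, frames [7, 2, 9]
1 → fault, frames [7, 2, 9, 1]
0 → fault, evict 9, frames [7, 2, 1, 0]
9 → fault, evict 1, frames [7, 2, 0, 9]
3 → fault, evict 0, frames [7, 2, 9, 3]
1 → fault, evict 9, frames [7, 2, 3, 1]
2 → hit
3 → hit
1 → hit
9 → fault, evict 7, frames [2, 3, 1, 9]
3 → hit
2 → hit
7 → fault, evict 9, frames [2, 3, 1, 7]
2 → hit

{1, 2, 3, 7}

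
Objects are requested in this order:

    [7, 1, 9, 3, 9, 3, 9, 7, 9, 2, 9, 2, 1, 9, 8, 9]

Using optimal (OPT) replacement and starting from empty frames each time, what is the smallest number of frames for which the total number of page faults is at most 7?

f=1: 16 faults
f=2: 8 faults
f=3: 7 faults
f=4: 6 faults
f=5: 6 faults
f=6: 6 faults
Smallest f with faults ≤ 7 is 3.

3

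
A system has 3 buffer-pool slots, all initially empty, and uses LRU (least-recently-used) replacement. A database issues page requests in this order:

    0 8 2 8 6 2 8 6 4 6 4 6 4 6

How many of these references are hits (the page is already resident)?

9

0 -> miss, frames {0}
8 -> miss, frames {0,8}
2 -> miss, frames {0,8,2}
8 -> hit
6 -> miss, evict 0, frames {2,8,6}
2 -> hit
8 -> hit
6 -> hit
4 -> miss, evict 2, frames {8,6,4}
6 -> hit
4 -> hit
6 -> hit
4 -> hit
6 -> hit
Hits: 9.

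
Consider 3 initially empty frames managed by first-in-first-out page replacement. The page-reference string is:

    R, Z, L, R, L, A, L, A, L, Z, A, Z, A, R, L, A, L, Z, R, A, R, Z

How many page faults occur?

6

R → fault, frames (R)
Z → fault, frames (R Z)
L → fault, frames (R Z L)
R → hit
L → hit
A → fault, evict R, frames (Z L A)
L → hit
A → hit
L → hit
Z → hit
A → hit
Z → hit
A → hit
R → fault, evict Z, frames (L A R)
L → hit
A → hit
L → hit
Z → fault, evict L, frames (A R Z)
R → hit
A → hit
R → hit
Z → hit
Page faults: 6.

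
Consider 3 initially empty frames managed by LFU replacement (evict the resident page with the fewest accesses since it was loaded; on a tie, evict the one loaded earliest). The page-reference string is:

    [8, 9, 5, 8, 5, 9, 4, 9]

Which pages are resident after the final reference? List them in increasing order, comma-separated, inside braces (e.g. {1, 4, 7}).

8 → fault, frames {8}
9 → fault, frames {8,9}
5 → fault, frames {8,9,5}
8 → hit
5 → hit
9 → hit
4 → fault, evict 8, frames {9,5,4}
9 → hit

{4, 5, 9}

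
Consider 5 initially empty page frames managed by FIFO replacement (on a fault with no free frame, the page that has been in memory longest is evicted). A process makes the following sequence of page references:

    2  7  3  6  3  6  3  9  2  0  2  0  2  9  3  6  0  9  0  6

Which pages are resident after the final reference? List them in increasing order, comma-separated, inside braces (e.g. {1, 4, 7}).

{0, 2, 3, 6, 9}

2: miss, frames {2}
7: miss, frames {2,7}
3: miss, frames {2,7,3}
6: miss, frames {2,7,3,6}
3: hit
6: hit
3: hit
9: miss, frames {2,7,3,6,9}
2: hit
0: miss, evict 2, frames {7,3,6,9,0}
2: miss, evict 7, frames {3,6,9,0,2}
0: hit
2: hit
9: hit
3: hit
6: hit
0: hit
9: hit
0: hit
6: hit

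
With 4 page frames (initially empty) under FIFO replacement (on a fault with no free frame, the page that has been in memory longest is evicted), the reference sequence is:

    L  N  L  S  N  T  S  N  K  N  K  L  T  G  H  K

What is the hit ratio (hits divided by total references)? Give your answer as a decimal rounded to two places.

L -> miss, frames {L}
N -> miss, frames {L,N}
L -> hit
S -> miss, frames {L,N,S}
N -> hit
T -> miss, frames {L,N,S,T}
S -> hit
N -> hit
K -> miss, evict L, frames {N,S,T,K}
N -> hit
K -> hit
L -> miss, evict N, frames {S,T,K,L}
T -> hit
G -> miss, evict S, frames {T,K,L,G}
H -> miss, evict T, frames {K,L,G,H}
K -> hit
Hits: 8 of 16 references → 8/16 = 0.5000.

0.50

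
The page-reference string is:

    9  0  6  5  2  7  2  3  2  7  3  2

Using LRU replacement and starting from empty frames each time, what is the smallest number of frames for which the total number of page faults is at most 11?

f=1: 12 faults
f=2: 10 faults
f=3: 7 faults
f=4: 7 faults
f=5: 7 faults
f=6: 7 faults
f=7: 7 faults
Smallest f with faults ≤ 11 is 2.

2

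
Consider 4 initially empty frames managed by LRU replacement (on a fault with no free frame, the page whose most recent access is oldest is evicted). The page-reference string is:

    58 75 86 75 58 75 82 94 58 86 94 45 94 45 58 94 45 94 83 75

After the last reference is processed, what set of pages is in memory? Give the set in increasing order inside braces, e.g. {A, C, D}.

{45, 75, 83, 94}

58 → fault, frames (58)
75 → fault, frames (58 75)
86 → fault, frames (58 75 86)
75 → hit
58 → hit
75 → hit
82 → fault, frames (86 58 75 82)
94 → fault, evict 86, frames (58 75 82 94)
58 → hit
86 → fault, evict 75, frames (82 94 58 86)
94 → hit
45 → fault, evict 82, frames (58 86 94 45)
94 → hit
45 → hit
58 → hit
94 → hit
45 → hit
94 → hit
83 → fault, evict 86, frames (58 45 94 83)
75 → fault, evict 58, frames (45 94 83 75)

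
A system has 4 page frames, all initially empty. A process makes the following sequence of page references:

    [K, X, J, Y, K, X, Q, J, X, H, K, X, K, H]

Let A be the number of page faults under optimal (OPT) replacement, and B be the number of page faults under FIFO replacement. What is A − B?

Under OPT: F F F F . . F . . F . . . . → 6 faults.
Under FIFO: F F F F . . F . . F F F . . → 8 faults.
A − B = 6 − 8 = -2.

-2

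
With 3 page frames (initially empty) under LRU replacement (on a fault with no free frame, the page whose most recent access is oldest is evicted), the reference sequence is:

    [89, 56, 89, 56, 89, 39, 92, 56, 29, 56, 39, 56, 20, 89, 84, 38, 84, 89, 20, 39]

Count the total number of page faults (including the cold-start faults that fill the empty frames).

89 → fault, frames [89]
56 → fault, frames [89, 56]
89 → hit
56 → hit
89 → hit
39 → fault, frames [56, 89, 39]
92 → fault, evict 56, frames [89, 39, 92]
56 → fault, evict 89, frames [39, 92, 56]
29 → fault, evict 39, frames [92, 56, 29]
56 → hit
39 → fault, evict 92, frames [29, 56, 39]
56 → hit
20 → fault, evict 29, frames [39, 56, 20]
89 → fault, evict 39, frames [56, 20, 89]
84 → fault, evict 56, frames [20, 89, 84]
38 → fault, evict 20, frames [89, 84, 38]
84 → hit
89 → hit
20 → fault, evict 38, frames [84, 89, 20]
39 → fault, evict 84, frames [89, 20, 39]
Page faults: 13.

13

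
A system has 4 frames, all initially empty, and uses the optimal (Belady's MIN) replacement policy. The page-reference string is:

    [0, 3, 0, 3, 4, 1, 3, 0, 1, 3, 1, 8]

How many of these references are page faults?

5

0 -> miss, frames {0}
3 -> miss, frames {0,3}
0 -> hit
3 -> hit
4 -> miss, frames {0,3,4}
1 -> miss, frames {0,3,4,1}
3 -> hit
0 -> hit
1 -> hit
3 -> hit
1 -> hit
8 -> miss, evict 1, frames {0,3,4,8}
Page faults: 5.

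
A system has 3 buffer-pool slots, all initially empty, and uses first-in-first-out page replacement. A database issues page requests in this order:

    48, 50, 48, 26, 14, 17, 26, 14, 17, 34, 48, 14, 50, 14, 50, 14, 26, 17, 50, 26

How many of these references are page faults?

11

48 -> fault, frames {48}
50 -> fault, frames {48,50}
48 -> hit
26 -> fault, frames {48,50,26}
14 -> fault, evict 48, frames {50,26,14}
17 -> fault, evict 50, frames {26,14,17}
26 -> hit
14 -> hit
17 -> hit
34 -> fault, evict 26, frames {14,17,34}
48 -> fault, evict 14, frames {17,34,48}
14 -> fault, evict 17, frames {34,48,14}
50 -> fault, evict 34, frames {48,14,50}
14 -> hit
50 -> hit
14 -> hit
26 -> fault, evict 48, frames {14,50,26}
17 -> fault, evict 14, frames {50,26,17}
50 -> hit
26 -> hit
Page faults: 11.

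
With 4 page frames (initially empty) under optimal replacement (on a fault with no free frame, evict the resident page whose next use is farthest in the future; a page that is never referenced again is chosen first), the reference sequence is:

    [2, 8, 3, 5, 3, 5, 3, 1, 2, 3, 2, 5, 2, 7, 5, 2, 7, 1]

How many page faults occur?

6

2 -> fault, frames (2)
8 -> fault, frames (2 8)
3 -> fault, frames (2 8 3)
5 -> fault, frames (2 8 3 5)
3 -> hit
5 -> hit
3 -> hit
1 -> fault, evict 8, frames (2 3 5 1)
2 -> hit
3 -> hit
2 -> hit
5 -> hit
2 -> hit
7 -> fault, evict 3, frames (2 5 1 7)
5 -> hit
2 -> hit
7 -> hit
1 -> hit
Page faults: 6.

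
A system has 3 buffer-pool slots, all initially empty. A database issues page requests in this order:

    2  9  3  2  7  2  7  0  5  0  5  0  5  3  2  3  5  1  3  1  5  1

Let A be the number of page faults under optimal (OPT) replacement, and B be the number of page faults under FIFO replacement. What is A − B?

-3

Under OPT: F F F . F . . F F . . . . . F . . F . . . . → 8 faults.
Under FIFO: F F F . F F . F F . . . . F F . . F . . F . → 11 faults.
A − B = 8 − 11 = -3.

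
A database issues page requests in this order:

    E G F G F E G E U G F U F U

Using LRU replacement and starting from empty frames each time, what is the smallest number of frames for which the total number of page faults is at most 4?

f=1: 14 faults
f=2: 9 faults
f=3: 5 faults
f=4: 4 faults
Smallest f with faults ≤ 4 is 4.

4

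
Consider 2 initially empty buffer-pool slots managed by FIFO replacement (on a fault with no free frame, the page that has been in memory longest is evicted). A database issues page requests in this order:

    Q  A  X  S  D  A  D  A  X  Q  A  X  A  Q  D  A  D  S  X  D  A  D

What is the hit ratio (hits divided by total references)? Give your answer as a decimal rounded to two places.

Q: fault, frames (Q)
A: fault, frames (Q A)
X: fault, evict Q, frames (A X)
S: fault, evict A, frames (X S)
D: fault, evict X, frames (S D)
A: fault, evict S, frames (D A)
D: hit
A: hit
X: fault, evict D, frames (A X)
Q: fault, evict A, frames (X Q)
A: fault, evict X, frames (Q A)
X: fault, evict Q, frames (A X)
A: hit
Q: fault, evict A, frames (X Q)
D: fault, evict X, frames (Q D)
A: fault, evict Q, frames (D A)
D: hit
S: fault, evict D, frames (A S)
X: fault, evict A, frames (S X)
D: fault, evict S, frames (X D)
A: fault, evict X, frames (D A)
D: hit
Hits: 5 of 22 references → 5/22 = 0.2273.

0.23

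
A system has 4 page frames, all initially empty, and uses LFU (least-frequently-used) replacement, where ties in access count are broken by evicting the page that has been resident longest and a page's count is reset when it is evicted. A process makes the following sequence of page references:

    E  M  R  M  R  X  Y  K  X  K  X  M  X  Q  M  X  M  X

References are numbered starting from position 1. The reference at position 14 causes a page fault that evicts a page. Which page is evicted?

R

pos 1: E -> fault, frames {E}
pos 2: M -> fault, frames {E,M}
pos 3: R -> fault, frames {E,M,R}
pos 4: M -> hit
pos 5: R -> hit
pos 6: X -> fault, frames {E,M,R,X}
pos 7: Y -> fault, evict E, frames {M,R,X,Y}
pos 8: K -> fault, evict X, frames {M,R,Y,K}
pos 9: X -> fault, evict Y, frames {M,R,K,X}
pos 10: K -> hit
pos 11: X -> hit
pos 12: M -> hit
pos 13: X -> hit
pos 14: Q -> fault, evict R, frames {M,K,X,Q}
At position 14, page R is evicted.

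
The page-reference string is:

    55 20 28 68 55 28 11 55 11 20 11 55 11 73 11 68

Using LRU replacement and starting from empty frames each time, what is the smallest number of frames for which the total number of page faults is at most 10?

f=1: 16 faults
f=2: 12 faults
f=3: 9 faults
f=4: 8 faults
f=5: 7 faults
f=6: 6 faults
Smallest f with faults ≤ 10 is 3.

3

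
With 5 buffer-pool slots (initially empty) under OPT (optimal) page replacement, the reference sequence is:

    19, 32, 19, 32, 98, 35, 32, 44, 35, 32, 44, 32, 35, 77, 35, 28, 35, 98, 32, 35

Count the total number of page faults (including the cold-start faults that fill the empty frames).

7

19: fault, frames {19}
32: fault, frames {19,32}
19: hit
32: hit
98: fault, frames {19,32,98}
35: fault, frames {19,32,98,35}
32: hit
44: fault, frames {19,32,98,35,44}
35: hit
32: hit
44: hit
32: hit
35: hit
77: fault, evict 44, frames {19,32,98,35,77}
35: hit
28: fault, evict 77, frames {19,32,98,35,28}
35: hit
98: hit
32: hit
35: hit
Page faults: 7.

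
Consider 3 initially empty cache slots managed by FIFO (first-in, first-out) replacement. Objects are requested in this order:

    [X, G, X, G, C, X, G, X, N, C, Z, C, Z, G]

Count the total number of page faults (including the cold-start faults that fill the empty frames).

6

X: miss, frames [X]
G: miss, frames [X, G]
X: hit
G: hit
C: miss, frames [X, G, C]
X: hit
G: hit
X: hit
N: miss, evict X, frames [G, C, N]
C: hit
Z: miss, evict G, frames [C, N, Z]
C: hit
Z: hit
G: miss, evict C, frames [N, Z, G]
Page faults: 6.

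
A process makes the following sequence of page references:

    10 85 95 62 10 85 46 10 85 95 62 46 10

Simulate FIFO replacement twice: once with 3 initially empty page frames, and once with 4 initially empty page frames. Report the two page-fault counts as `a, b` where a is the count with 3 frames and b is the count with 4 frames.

3 frames: F F F F F F F . . F F . F → 10 faults.
4 frames: F F F F . . F F F F F F F → 11 faults.
11 > 10: adding a frame increased faults — Belady's anomaly.

10, 11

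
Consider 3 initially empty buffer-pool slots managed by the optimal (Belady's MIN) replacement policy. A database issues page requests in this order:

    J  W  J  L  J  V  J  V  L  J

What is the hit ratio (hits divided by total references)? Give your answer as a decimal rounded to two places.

0.60

J → miss, frames [J]
W → miss, frames [J, W]
J → hit
L → miss, frames [J, W, L]
J → hit
V → miss, evict W, frames [J, L, V]
J → hit
V → hit
L → hit
J → hit
Hits: 6 of 10 references → 6/10 = 0.6000.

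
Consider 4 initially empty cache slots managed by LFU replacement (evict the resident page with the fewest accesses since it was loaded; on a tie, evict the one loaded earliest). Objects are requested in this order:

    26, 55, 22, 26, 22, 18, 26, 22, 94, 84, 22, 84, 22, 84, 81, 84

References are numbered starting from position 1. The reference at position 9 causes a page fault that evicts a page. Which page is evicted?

pos 1: 26: fault, frames [26]
pos 2: 55: fault, frames [26, 55]
pos 3: 22: fault, frames [26, 55, 22]
pos 4: 26: hit
pos 5: 22: hit
pos 6: 18: fault, frames [26, 55, 22, 18]
pos 7: 26: hit
pos 8: 22: hit
pos 9: 94: fault, evict 55, frames [26, 22, 18, 94]
At position 9, page 55 is evicted.

55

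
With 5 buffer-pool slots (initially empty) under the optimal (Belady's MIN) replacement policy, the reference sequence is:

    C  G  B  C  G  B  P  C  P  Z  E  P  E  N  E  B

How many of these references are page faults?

7

C -> fault, frames {C}
G -> fault, frames {C,G}
B -> fault, frames {C,G,B}
C -> hit
G -> hit
B -> hit
P -> fault, frames {C,G,B,P}
C -> hit
P -> hit
Z -> fault, frames {C,G,B,P,Z}
E -> fault, evict Z, frames {C,G,B,P,E}
P -> hit
E -> hit
N -> fault, evict P, frames {C,G,B,E,N}
E -> hit
B -> hit
Page faults: 7.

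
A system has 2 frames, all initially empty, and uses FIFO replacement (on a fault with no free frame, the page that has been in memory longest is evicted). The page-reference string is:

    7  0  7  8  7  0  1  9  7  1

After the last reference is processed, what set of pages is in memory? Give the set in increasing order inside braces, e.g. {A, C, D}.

7 -> miss, frames (7)
0 -> miss, frames (7 0)
7 -> hit
8 -> miss, evict 7, frames (0 8)
7 -> miss, evict 0, frames (8 7)
0 -> miss, evict 8, frames (7 0)
1 -> miss, evict 7, frames (0 1)
9 -> miss, evict 0, frames (1 9)
7 -> miss, evict 1, frames (9 7)
1 -> miss, evict 9, frames (7 1)

{1, 7}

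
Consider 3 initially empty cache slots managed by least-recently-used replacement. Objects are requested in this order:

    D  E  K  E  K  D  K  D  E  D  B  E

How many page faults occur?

D → fault, frames [D]
E → fault, frames [D, E]
K → fault, frames [D, E, K]
E → hit
K → hit
D → hit
K → hit
D → hit
E → hit
D → hit
B → fault, evict K, frames [E, D, B]
E → hit
Page faults: 4.

4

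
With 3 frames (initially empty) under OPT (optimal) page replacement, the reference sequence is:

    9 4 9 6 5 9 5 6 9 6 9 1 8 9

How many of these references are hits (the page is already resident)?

8

9 -> miss, frames [9]
4 -> miss, frames [9, 4]
9 -> hit
6 -> miss, frames [9, 4, 6]
5 -> miss, evict 4, frames [9, 6, 5]
9 -> hit
5 -> hit
6 -> hit
9 -> hit
6 -> hit
9 -> hit
1 -> miss, evict 5, frames [9, 6, 1]
8 -> miss, evict 1, frames [9, 6, 8]
9 -> hit
Hits: 8.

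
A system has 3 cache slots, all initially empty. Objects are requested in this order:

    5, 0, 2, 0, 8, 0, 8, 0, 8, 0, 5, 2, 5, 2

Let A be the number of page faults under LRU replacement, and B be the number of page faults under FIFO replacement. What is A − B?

Under LRU: F F F . F . . . . . F F . . → 6 faults.
Under FIFO: F F F . F . . . . . F . . . → 5 faults.
A − B = 6 − 5 = 1.

1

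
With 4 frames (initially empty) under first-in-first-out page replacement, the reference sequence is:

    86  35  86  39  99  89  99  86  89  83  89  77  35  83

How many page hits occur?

86 → miss, frames [86]
35 → miss, frames [86, 35]
86 → hit
39 → miss, frames [86, 35, 39]
99 → miss, frames [86, 35, 39, 99]
89 → miss, evict 86, frames [35, 39, 99, 89]
99 → hit
86 → miss, evict 35, frames [39, 99, 89, 86]
89 → hit
83 → miss, evict 39, frames [99, 89, 86, 83]
89 → hit
77 → miss, evict 99, frames [89, 86, 83, 77]
35 → miss, evict 89, frames [86, 83, 77, 35]
83 → hit
Hits: 5.

5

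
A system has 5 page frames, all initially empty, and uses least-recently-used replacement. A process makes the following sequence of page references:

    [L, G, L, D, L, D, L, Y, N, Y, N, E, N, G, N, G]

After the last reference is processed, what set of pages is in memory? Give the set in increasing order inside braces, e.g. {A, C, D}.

L -> miss, frames (L)
G -> miss, frames (L G)
L -> hit
D -> miss, frames (G L D)
L -> hit
D -> hit
L -> hit
Y -> miss, frames (G D L Y)
N -> miss, frames (G D L Y N)
Y -> hit
N -> hit
E -> miss, evict G, frames (D L Y N E)
N -> hit
G -> miss, evict D, frames (L Y E N G)
N -> hit
G -> hit

{E, G, L, N, Y}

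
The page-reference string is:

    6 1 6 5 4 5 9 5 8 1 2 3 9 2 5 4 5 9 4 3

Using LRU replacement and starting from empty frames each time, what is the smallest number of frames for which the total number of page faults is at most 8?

7

f=1: 20 faults
f=2: 16 faults
f=3: 14 faults
f=4: 13 faults
f=5: 12 faults
f=6: 9 faults
f=7: 8 faults
f=8: 8 faults
Smallest f with faults ≤ 8 is 7.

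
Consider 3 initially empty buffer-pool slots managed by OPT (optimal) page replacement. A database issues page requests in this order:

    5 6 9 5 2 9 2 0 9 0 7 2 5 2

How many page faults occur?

5 → miss, frames [5]
6 → miss, frames [5, 6]
9 → miss, frames [5, 6, 9]
5 → hit
2 → miss, evict 6, frames [5, 9, 2]
9 → hit
2 → hit
0 → miss, evict 5, frames [9, 2, 0]
9 → hit
0 → hit
7 → miss, evict 0, frames [9, 2, 7]
2 → hit
5 → miss, evict 7, frames [9, 2, 5]
2 → hit
Page faults: 7.

7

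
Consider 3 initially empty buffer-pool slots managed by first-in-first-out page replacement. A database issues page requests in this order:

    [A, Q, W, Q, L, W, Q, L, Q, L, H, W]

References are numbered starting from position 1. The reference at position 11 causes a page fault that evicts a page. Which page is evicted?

pos 1: A: miss, frames (A)
pos 2: Q: miss, frames (A Q)
pos 3: W: miss, frames (A Q W)
pos 4: Q: hit
pos 5: L: miss, evict A, frames (Q W L)
pos 6: W: hit
pos 7: Q: hit
pos 8: L: hit
pos 9: Q: hit
pos 10: L: hit
pos 11: H: miss, evict Q, frames (W L H)
At position 11, page Q is evicted.

Q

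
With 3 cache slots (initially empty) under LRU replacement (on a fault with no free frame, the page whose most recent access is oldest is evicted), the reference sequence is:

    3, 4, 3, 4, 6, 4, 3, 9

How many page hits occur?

3 -> fault, frames (3)
4 -> fault, frames (3 4)
3 -> hit
4 -> hit
6 -> fault, frames (3 4 6)
4 -> hit
3 -> hit
9 -> fault, evict 6, frames (4 3 9)
Hits: 4.

4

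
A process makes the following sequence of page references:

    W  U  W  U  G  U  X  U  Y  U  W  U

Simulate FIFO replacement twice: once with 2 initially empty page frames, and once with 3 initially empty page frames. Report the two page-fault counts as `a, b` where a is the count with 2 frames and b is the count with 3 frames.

2 frames: F F . . F . F F F . F F → 8 faults.
3 frames: F F . . F . F . F F F . → 7 faults.
7 < 8: adding a frame reduced faults, as is typical.

8, 7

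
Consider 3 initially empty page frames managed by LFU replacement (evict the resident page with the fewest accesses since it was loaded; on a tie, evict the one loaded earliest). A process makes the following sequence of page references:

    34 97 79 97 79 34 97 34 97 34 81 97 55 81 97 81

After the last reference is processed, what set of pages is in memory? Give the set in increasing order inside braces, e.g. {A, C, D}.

34: miss, frames [34]
97: miss, frames [34, 97]
79: miss, frames [34, 97, 79]
97: hit
79: hit
34: hit
97: hit
34: hit
97: hit
34: hit
81: miss, evict 79, frames [34, 97, 81]
97: hit
55: miss, evict 81, frames [34, 97, 55]
81: miss, evict 55, frames [34, 97, 81]
97: hit
81: hit

{34, 81, 97}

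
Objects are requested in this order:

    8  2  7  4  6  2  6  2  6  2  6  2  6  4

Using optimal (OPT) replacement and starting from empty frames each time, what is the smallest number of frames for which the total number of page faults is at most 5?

3

f=1: 14 faults
f=2: 6 faults
f=3: 5 faults
f=4: 5 faults
f=5: 5 faults
Smallest f with faults ≤ 5 is 3.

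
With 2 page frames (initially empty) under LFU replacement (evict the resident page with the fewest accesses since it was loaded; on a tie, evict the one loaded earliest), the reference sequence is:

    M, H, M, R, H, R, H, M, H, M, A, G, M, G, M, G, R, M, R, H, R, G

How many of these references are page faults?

12

M → fault, frames [M]
H → fault, frames [M, H]
M → hit
R → fault, evict H, frames [M, R]
H → fault, evict R, frames [M, H]
R → fault, evict H, frames [M, R]
H → fault, evict R, frames [M, H]
M → hit
H → hit
M → hit
A → fault, evict H, frames [M, A]
G → fault, evict A, frames [M, G]
M → hit
G → hit
M → hit
G → hit
R → fault, evict G, frames [M, R]
M → hit
R → hit
H → fault, evict R, frames [M, H]
R → fault, evict H, frames [M, R]
G → fault, evict R, frames [M, G]
Page faults: 12.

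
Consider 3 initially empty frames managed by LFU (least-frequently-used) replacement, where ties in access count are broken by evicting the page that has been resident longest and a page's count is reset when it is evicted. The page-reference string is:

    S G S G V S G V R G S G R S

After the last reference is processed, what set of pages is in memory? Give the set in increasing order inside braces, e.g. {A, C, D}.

{G, R, S}

S → miss, frames (S)
G → miss, frames (S G)
S → hit
G → hit
V → miss, frames (S G V)
S → hit
G → hit
V → hit
R → miss, evict V, frames (S G R)
G → hit
S → hit
G → hit
R → hit
S → hit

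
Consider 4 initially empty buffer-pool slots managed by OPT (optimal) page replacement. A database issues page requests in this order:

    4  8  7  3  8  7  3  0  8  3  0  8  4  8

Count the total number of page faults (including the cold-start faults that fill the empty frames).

5

4 -> fault, frames (4)
8 -> fault, frames (4 8)
7 -> fault, frames (4 8 7)
3 -> fault, frames (4 8 7 3)
8 -> hit
7 -> hit
3 -> hit
0 -> fault, evict 7, frames (4 8 3 0)
8 -> hit
3 -> hit
0 -> hit
8 -> hit
4 -> hit
8 -> hit
Page faults: 5.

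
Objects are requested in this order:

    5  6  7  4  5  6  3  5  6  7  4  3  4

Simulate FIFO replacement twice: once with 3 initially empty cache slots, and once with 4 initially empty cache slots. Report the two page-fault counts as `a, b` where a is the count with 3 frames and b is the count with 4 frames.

9, 10

3 frames: F F F F F F F . . F F . . → 9 faults.
4 frames: F F F F . . F F F F F F . → 10 faults.
10 > 9: adding a frame increased faults — Belady's anomaly.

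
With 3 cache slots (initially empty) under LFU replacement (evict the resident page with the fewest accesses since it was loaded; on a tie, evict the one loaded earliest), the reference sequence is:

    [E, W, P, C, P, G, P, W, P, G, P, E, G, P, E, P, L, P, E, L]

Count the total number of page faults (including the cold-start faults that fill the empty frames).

E: miss, frames (E)
W: miss, frames (E W)
P: miss, frames (E W P)
C: miss, evict E, frames (W P C)
P: hit
G: miss, evict W, frames (P C G)
P: hit
W: miss, evict C, frames (P G W)
P: hit
G: hit
P: hit
E: miss, evict W, frames (P G E)
G: hit
P: hit
E: hit
P: hit
L: miss, evict E, frames (P G L)
P: hit
E: miss, evict L, frames (P G E)
L: miss, evict E, frames (P G L)
Page faults: 10.

10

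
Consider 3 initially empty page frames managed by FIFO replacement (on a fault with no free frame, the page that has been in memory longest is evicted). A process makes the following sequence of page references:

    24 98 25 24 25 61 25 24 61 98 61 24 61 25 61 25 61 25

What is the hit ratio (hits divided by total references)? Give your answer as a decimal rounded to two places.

0.56

24 → miss, frames {24}
98 → miss, frames {24,98}
25 → miss, frames {24,98,25}
24 → hit
25 → hit
61 → miss, evict 24, frames {98,25,61}
25 → hit
24 → miss, evict 98, frames {25,61,24}
61 → hit
98 → miss, evict 25, frames {61,24,98}
61 → hit
24 → hit
61 → hit
25 → miss, evict 61, frames {24,98,25}
61 → miss, evict 24, frames {98,25,61}
25 → hit
61 → hit
25 → hit
Hits: 10 of 18 references → 10/18 = 0.5556.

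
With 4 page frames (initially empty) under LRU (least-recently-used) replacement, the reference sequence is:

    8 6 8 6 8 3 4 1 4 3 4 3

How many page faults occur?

5

8 -> fault, frames {8}
6 -> fault, frames {8,6}
8 -> hit
6 -> hit
8 -> hit
3 -> fault, frames {6,8,3}
4 -> fault, frames {6,8,3,4}
1 -> fault, evict 6, frames {8,3,4,1}
4 -> hit
3 -> hit
4 -> hit
3 -> hit
Page faults: 5.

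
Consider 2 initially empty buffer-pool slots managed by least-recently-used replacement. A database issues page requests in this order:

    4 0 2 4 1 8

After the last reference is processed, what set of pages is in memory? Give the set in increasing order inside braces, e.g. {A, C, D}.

4 -> fault, frames [4]
0 -> fault, frames [4, 0]
2 -> fault, evict 4, frames [0, 2]
4 -> fault, evict 0, frames [2, 4]
1 -> fault, evict 2, frames [4, 1]
8 -> fault, evict 4, frames [1, 8]

{1, 8}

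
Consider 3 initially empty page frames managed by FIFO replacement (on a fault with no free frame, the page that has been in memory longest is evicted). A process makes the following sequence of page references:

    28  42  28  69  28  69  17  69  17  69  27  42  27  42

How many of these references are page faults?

6

28 → fault, frames {28}
42 → fault, frames {28,42}
28 → hit
69 → fault, frames {28,42,69}
28 → hit
69 → hit
17 → fault, evict 28, frames {42,69,17}
69 → hit
17 → hit
69 → hit
27 → fault, evict 42, frames {69,17,27}
42 → fault, evict 69, frames {17,27,42}
27 → hit
42 → hit
Page faults: 6.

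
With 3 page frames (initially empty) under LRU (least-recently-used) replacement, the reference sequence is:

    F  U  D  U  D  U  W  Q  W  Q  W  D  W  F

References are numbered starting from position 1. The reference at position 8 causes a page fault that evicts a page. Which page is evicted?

D

pos 1: F: fault, frames [F]
pos 2: U: fault, frames [F, U]
pos 3: D: fault, frames [F, U, D]
pos 4: U: hit
pos 5: D: hit
pos 6: U: hit
pos 7: W: fault, evict F, frames [D, U, W]
pos 8: Q: fault, evict D, frames [U, W, Q]
At position 8, page D is evicted.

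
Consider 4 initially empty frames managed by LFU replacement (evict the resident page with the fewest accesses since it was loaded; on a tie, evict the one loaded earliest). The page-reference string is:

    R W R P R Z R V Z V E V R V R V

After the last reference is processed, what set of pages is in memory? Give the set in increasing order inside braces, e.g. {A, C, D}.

{E, R, V, Z}

R → fault, frames (R)
W → fault, frames (R W)
R → hit
P → fault, frames (R W P)
R → hit
Z → fault, frames (R W P Z)
R → hit
V → fault, evict W, frames (R P Z V)
Z → hit
V → hit
E → fault, evict P, frames (R Z V E)
V → hit
R → hit
V → hit
R → hit
V → hit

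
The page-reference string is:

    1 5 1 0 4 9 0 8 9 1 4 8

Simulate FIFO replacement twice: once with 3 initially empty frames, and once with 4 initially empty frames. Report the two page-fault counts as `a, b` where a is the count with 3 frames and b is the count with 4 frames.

3 frames: F F . F F F . F . F F . → 8 faults.
4 frames: F F . F F F . F . F . . → 7 faults.
7 < 8: adding a frame reduced faults, as is typical.

8, 7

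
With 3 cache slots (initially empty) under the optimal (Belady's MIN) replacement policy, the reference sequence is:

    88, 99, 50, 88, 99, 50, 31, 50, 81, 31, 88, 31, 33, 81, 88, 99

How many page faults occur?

7

88 -> miss, frames (88)
99 -> miss, frames (88 99)
50 -> miss, frames (88 99 50)
88 -> hit
99 -> hit
50 -> hit
31 -> miss, evict 99, frames (88 50 31)
50 -> hit
81 -> miss, evict 50, frames (88 31 81)
31 -> hit
88 -> hit
31 -> hit
33 -> miss, evict 31, frames (88 81 33)
81 -> hit
88 -> hit
99 -> miss, evict 33, frames (88 81 99)
Page faults: 7.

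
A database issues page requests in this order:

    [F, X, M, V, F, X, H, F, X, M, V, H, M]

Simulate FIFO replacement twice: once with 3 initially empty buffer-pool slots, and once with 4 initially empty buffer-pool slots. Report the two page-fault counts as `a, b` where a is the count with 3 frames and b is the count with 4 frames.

9, 10

3 frames: F F F F F F F . . F F . . → 9 faults.
4 frames: F F F F . . F F F F F F . → 10 faults.
10 > 9: adding a frame increased faults — Belady's anomaly.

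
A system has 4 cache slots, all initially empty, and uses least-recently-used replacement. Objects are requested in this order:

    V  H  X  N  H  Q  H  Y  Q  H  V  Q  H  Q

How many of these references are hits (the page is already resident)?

7

V -> fault, frames {V}
H -> fault, frames {V,H}
X -> fault, frames {V,H,X}
N -> fault, frames {V,H,X,N}
H -> hit
Q -> fault, evict V, frames {X,N,H,Q}
H -> hit
Y -> fault, evict X, frames {N,Q,H,Y}
Q -> hit
H -> hit
V -> fault, evict N, frames {Y,Q,H,V}
Q -> hit
H -> hit
Q -> hit
Hits: 7.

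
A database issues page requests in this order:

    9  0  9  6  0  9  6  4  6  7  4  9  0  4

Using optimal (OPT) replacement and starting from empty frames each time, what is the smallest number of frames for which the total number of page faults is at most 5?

f=1: 14 faults
f=2: 8 faults
f=3: 6 faults
f=4: 5 faults
f=5: 5 faults
Smallest f with faults ≤ 5 is 4.

4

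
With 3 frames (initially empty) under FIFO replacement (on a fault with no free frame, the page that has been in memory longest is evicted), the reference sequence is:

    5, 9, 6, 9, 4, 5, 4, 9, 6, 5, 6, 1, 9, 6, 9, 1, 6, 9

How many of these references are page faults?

5 → miss, frames (5)
9 → miss, frames (5 9)
6 → miss, frames (5 9 6)
9 → hit
4 → miss, evict 5, frames (9 6 4)
5 → miss, evict 9, frames (6 4 5)
4 → hit
9 → miss, evict 6, frames (4 5 9)
6 → miss, evict 4, frames (5 9 6)
5 → hit
6 → hit
1 → miss, evict 5, frames (9 6 1)
9 → hit
6 → hit
9 → hit
1 → hit
6 → hit
9 → hit
Page faults: 8.

8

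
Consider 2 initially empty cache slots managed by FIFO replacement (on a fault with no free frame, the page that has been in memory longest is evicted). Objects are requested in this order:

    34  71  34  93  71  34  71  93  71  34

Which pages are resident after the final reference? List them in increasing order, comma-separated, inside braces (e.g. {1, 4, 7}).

{34, 93}

34 → fault, frames [34]
71 → fault, frames [34, 71]
34 → hit
93 → fault, evict 34, frames [71, 93]
71 → hit
34 → fault, evict 71, frames [93, 34]
71 → fault, evict 93, frames [34, 71]
93 → fault, evict 34, frames [71, 93]
71 → hit
34 → fault, evict 71, frames [93, 34]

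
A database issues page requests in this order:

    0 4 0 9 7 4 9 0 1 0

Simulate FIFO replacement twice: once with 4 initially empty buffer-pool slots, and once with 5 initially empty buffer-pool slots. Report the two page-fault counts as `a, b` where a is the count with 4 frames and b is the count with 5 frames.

6, 5

4 frames: F F . F F . . . F F → 6 faults.
5 frames: F F . F F . . . F . → 5 faults.
5 < 6: adding a frame reduced faults, as is typical.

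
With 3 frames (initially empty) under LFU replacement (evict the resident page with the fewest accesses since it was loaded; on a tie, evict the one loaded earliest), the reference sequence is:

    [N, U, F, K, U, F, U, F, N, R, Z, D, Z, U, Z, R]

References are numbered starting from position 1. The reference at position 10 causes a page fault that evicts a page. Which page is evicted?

N

pos 1: N: fault, frames {N}
pos 2: U: fault, frames {N,U}
pos 3: F: fault, frames {N,U,F}
pos 4: K: fault, evict N, frames {U,F,K}
pos 5: U: hit
pos 6: F: hit
pos 7: U: hit
pos 8: F: hit
pos 9: N: fault, evict K, frames {U,F,N}
pos 10: R: fault, evict N, frames {U,F,R}
At position 10, page N is evicted.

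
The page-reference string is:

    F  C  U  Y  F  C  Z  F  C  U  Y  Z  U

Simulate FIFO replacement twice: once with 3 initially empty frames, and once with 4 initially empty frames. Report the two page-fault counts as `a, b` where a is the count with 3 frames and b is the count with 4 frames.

3 frames: F F F F F F F . . F F . . → 9 faults.
4 frames: F F F F . . F F F F F F . → 10 faults.
10 > 9: adding a frame increased faults — Belady's anomaly.

9, 10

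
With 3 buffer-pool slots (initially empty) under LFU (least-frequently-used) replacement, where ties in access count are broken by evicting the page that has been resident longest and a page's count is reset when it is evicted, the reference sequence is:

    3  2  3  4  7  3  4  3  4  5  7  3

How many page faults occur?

6

3 → fault, frames {3}
2 → fault, frames {3,2}
3 → hit
4 → fault, frames {3,2,4}
7 → fault, evict 2, frames {3,4,7}
3 → hit
4 → hit
3 → hit
4 → hit
5 → fault, evict 7, frames {3,4,5}
7 → fault, evict 5, frames {3,4,7}
3 → hit
Page faults: 6.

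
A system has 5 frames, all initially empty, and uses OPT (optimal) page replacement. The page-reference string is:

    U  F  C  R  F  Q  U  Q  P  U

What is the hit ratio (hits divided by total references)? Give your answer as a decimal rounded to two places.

0.40

U → fault, frames [U]
F → fault, frames [U, F]
C → fault, frames [U, F, C]
R → fault, frames [U, F, C, R]
F → hit
Q → fault, frames [U, F, C, R, Q]
U → hit
Q → hit
P → fault, evict Q, frames [U, F, C, R, P]
U → hit
Hits: 4 of 10 references → 4/10 = 0.4000.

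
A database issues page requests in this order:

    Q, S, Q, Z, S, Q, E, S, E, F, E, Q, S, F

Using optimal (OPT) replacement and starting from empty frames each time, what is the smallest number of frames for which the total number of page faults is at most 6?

f=1: 14 faults
f=2: 8 faults
f=3: 6 faults
f=4: 5 faults
f=5: 5 faults
Smallest f with faults ≤ 6 is 3.

3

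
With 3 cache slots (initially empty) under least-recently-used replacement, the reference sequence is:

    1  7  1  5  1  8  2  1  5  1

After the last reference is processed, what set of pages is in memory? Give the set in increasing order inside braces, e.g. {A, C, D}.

1: fault, frames [1]
7: fault, frames [1, 7]
1: hit
5: fault, frames [7, 1, 5]
1: hit
8: fault, evict 7, frames [5, 1, 8]
2: fault, evict 5, frames [1, 8, 2]
1: hit
5: fault, evict 8, frames [2, 1, 5]
1: hit

{1, 2, 5}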